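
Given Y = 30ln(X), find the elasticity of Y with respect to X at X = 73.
Elasticity = 1/ln(73) ≈ 0.2331

Elasticity = (dY/dX) · (X/Y)

dY/dX = 30/X
At X = 73: dY/dX = 30/73, Y = 30·ln(73)

Elasticity = (30/73) · (73 / (30·ln(73))) = 1/ln(73) ≈ 0.2331

Interpretation: for a small percentage change in X, the percentage change in Y is approximately 0.23 times as large.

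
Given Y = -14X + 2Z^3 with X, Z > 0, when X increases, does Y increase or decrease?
Y decreases

Taking the partial derivative:
∂Y/∂X = -14

∂Y/∂X = -14 < 0 (assuming positive values)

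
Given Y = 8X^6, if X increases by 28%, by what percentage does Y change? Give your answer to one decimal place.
339.8%

For Y = 8X^6:
If X → X(1 + 0.28)
Then Y → Y · (1 + 0.28)^6
     ≈ Y · 4.3980

Percentage change = ((1 + 0.28)^6 − 1) × 100% ≈ 339.8%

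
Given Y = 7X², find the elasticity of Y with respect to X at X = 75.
Elasticity = 2

Elasticity = (dY/dX) · (X/Y)

dY/dX = 14·X
At X = 75: dY/dX = 1050, Y = 39375

Elasticity = 1050 · (75 / 39375) = 2

Interpretation: for a small percentage change in X, the percentage change in Y is approximately 2.00 times as large.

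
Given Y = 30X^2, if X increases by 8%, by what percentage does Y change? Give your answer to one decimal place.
16.6%

For Y = 30X^2:
If X → X(1 + 0.08)
Then Y → Y · (1 + 0.08)^2
     = Y · 1.1664

Percentage change = ((1 + 0.08)^2 − 1) × 100% ≈ 16.6%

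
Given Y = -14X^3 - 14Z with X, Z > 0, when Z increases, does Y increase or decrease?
Y decreases

Taking the partial derivative:
∂Y/∂Z = -14

∂Y/∂Z = -14 < 0 (assuming positive values)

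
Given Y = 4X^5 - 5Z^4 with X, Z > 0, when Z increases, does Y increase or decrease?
Y decreases

Taking the partial derivative:
∂Y/∂Z = -20Z^3

∂Y/∂Z = -20Z^3 < 0 (assuming positive values)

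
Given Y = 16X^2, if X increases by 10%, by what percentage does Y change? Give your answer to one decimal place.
21.0%

For Y = 16X^2:
If X → X(1 + 0.1)
Then Y → Y · (1 + 0.1)^2
     = Y · 1.2100

Percentage change = ((1 + 0.1)^2 − 1) × 100% = 21.0%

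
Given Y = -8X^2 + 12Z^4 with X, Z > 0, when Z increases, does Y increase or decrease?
Y increases

Taking the partial derivative:
∂Y/∂Z = 48Z^3

∂Y/∂Z = 48Z^3 > 0 (assuming positive values)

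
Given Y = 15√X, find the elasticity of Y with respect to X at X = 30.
Elasticity = 1/2

Elasticity = (dY/dX) · (X/Y)

dY/dX = 15/(2·√X)
At X = 30: dY/dX = √30/4, Y = 15·√30

Elasticity = (√30/4) · (30 / (15·√30)) = 1/2

Interpretation: for a small percentage change in X, the percentage change in Y is approximately 0.50 times as large.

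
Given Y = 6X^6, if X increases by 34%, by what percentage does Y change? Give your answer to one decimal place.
478.9%

For Y = 6X^6:
If X → X(1 + 0.34)
Then Y → Y · (1 + 0.34)^6
     ≈ Y · 5.7893

Percentage change = ((1 + 0.34)^6 − 1) × 100% ≈ 478.9%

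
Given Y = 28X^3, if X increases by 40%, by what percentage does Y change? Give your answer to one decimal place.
174.4%

For Y = 28X^3:
If X → X(1 + 0.4)
Then Y → Y · (1 + 0.4)^3
     = Y · 2.7440

Percentage change = ((1 + 0.4)^3 − 1) × 100% = 174.4%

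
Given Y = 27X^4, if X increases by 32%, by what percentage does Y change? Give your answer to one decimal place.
203.6%

For Y = 27X^4:
If X → X(1 + 0.32)
Then Y → Y · (1 + 0.32)^4
     ≈ Y · 3.0360

Percentage change = ((1 + 0.32)^4 − 1) × 100% ≈ 203.6%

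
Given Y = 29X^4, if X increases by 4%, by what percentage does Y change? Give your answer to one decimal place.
17.0%

For Y = 29X^4:
If X → X(1 + 0.04)
Then Y → Y · (1 + 0.04)^4
     ≈ Y · 1.1699

Percentage change = ((1 + 0.04)^4 − 1) × 100% ≈ 17.0%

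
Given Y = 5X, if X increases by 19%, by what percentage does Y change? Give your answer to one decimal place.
19.0%

For Y = 5X:
If X → X(1 + 0.19)
Then Y → Y · (1 + 0.19)^1
     = Y · 1.1900

Percentage change = ((1 + 0.19)^1 − 1) × 100% = 19.0%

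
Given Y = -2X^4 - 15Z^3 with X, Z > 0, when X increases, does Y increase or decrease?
Y decreases

Taking the partial derivative:
∂Y/∂X = -8X^3

∂Y/∂X = -8X^3 < 0 (assuming positive values)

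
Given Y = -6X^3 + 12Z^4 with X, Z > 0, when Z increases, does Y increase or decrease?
Y increases

Taking the partial derivative:
∂Y/∂Z = 48Z^3

∂Y/∂Z = 48Z^3 > 0 (assuming positive values)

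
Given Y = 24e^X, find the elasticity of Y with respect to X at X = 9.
Elasticity = 9

Elasticity = (dY/dX) · (X/Y)

dY/dX = 24·e^X
At X = 9: dY/dX = 24·e^9, Y = 24·e^9

Elasticity = (24·e^9) · (9 / (24·e^9)) = 9

Interpretation: for a small percentage change in X, the percentage change in Y is approximately 9.00 times as large.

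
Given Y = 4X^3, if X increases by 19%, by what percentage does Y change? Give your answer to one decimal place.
68.5%

For Y = 4X^3:
If X → X(1 + 0.19)
Then Y → Y · (1 + 0.19)^3
     ≈ Y · 1.6852

Percentage change = ((1 + 0.19)^3 − 1) × 100% ≈ 68.5%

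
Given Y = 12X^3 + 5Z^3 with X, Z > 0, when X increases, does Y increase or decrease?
Y increases

Taking the partial derivative:
∂Y/∂X = 36X^2

∂Y/∂X = 36X^2 > 0 (assuming positive values)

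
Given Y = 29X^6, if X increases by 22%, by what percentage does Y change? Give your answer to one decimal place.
229.7%

For Y = 29X^6:
If X → X(1 + 0.22)
Then Y → Y · (1 + 0.22)^6
     ≈ Y · 3.2973

Percentage change = ((1 + 0.22)^6 − 1) × 100% ≈ 229.7%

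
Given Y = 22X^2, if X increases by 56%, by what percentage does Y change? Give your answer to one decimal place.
143.4%

For Y = 22X^2:
If X → X(1 + 0.56)
Then Y → Y · (1 + 0.56)^2
     = Y · 2.4336

Percentage change = ((1 + 0.56)^2 − 1) × 100% ≈ 143.4%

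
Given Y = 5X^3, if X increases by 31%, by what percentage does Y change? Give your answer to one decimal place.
124.8%

For Y = 5X^3:
If X → X(1 + 0.31)
Then Y → Y · (1 + 0.31)^3
     ≈ Y · 2.2481

Percentage change = ((1 + 0.31)^3 − 1) × 100% ≈ 124.8%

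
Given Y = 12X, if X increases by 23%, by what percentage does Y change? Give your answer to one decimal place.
23.0%

For Y = 12X:
If X → X(1 + 0.23)
Then Y → Y · (1 + 0.23)^1
     = Y · 1.2300

Percentage change = ((1 + 0.23)^1 − 1) × 100% = 23.0%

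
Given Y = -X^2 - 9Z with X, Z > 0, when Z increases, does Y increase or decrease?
Y decreases

Taking the partial derivative:
∂Y/∂Z = -9

∂Y/∂Z = -9 < 0 (assuming positive values)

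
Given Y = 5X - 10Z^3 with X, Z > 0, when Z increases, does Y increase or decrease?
Y decreases

Taking the partial derivative:
∂Y/∂Z = -30Z^2

∂Y/∂Z = -30Z^2 < 0 (assuming positive values)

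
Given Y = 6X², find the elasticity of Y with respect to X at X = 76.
Elasticity = 2

Elasticity = (dY/dX) · (X/Y)

dY/dX = 12·X
At X = 76: dY/dX = 912, Y = 34656

Elasticity = 912 · (76 / 34656) = 2

Interpretation: for a small percentage change in X, the percentage change in Y is approximately 2.00 times as large.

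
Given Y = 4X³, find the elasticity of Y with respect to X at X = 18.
Elasticity = 3

Elasticity = (dY/dX) · (X/Y)

dY/dX = 12·X²
At X = 18: dY/dX = 3888, Y = 23328

Elasticity = 3888 · (18 / 23328) = 3

Interpretation: for a small percentage change in X, the percentage change in Y is approximately 3.00 times as large.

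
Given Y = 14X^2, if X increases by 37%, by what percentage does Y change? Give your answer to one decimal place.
87.7%

For Y = 14X^2:
If X → X(1 + 0.37)
Then Y → Y · (1 + 0.37)^2
     = Y · 1.8769

Percentage change = ((1 + 0.37)^2 − 1) × 100% ≈ 87.7%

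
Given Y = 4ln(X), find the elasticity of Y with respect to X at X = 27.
Elasticity = 1/ln(27) ≈ 0.3034

Elasticity = (dY/dX) · (X/Y)

dY/dX = 4/X
At X = 27: dY/dX = 4/27, Y = 4·ln(27)

Elasticity = (4/27) · (27 / (4·ln(27))) = 1/ln(27) ≈ 0.3034

Interpretation: for a small percentage change in X, the percentage change in Y is approximately 0.30 times as large.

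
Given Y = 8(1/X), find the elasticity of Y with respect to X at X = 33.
Elasticity = -1

Elasticity = (dY/dX) · (X/Y)

dY/dX = -8/X²
At X = 33: dY/dX = -8/1089, Y = 8/33

Elasticity = (-8/1089) · (33 / (8/33)) = -1

Interpretation: for a small percentage change in X, the percentage change in Y is approximately -1.00 times as large.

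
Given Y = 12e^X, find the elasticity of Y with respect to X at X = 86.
Elasticity = 86

Elasticity = (dY/dX) · (X/Y)

dY/dX = 12·e^X
At X = 86: dY/dX = 12·e^86, Y = 12·e^86

Elasticity = (12·e^86) · (86 / (12·e^86)) = 86

Interpretation: for a small percentage change in X, the percentage change in Y is approximately 86.00 times as large.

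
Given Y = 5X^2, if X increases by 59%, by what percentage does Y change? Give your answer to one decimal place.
152.8%

For Y = 5X^2:
If X → X(1 + 0.59)
Then Y → Y · (1 + 0.59)^2
     = Y · 2.5281

Percentage change = ((1 + 0.59)^2 − 1) × 100% ≈ 152.8%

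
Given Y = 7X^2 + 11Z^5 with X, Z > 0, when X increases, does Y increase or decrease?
Y increases

Taking the partial derivative:
∂Y/∂X = 14X

∂Y/∂X = 14X > 0 (assuming positive values)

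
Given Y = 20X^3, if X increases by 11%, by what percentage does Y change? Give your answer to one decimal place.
36.8%

For Y = 20X^3:
If X → X(1 + 0.11)
Then Y → Y · (1 + 0.11)^3
     ≈ Y · 1.3676

Percentage change = ((1 + 0.11)^3 − 1) × 100% ≈ 36.8%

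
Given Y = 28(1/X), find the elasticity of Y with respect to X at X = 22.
Elasticity = -1

Elasticity = (dY/dX) · (X/Y)

dY/dX = -28/X²
At X = 22: dY/dX = -7/121, Y = 14/11

Elasticity = (-7/121) · (22 / (14/11)) = -1

Interpretation: for a small percentage change in X, the percentage change in Y is approximately -1.00 times as large.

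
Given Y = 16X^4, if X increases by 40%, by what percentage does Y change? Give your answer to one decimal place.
284.2%

For Y = 16X^4:
If X → X(1 + 0.4)
Then Y → Y · (1 + 0.4)^4
     = Y · 3.8416

Percentage change = ((1 + 0.4)^4 − 1) × 100% ≈ 284.2%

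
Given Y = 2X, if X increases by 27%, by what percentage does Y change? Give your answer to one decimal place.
27.0%

For Y = 2X:
If X → X(1 + 0.27)
Then Y → Y · (1 + 0.27)^1
     = Y · 1.2700

Percentage change = ((1 + 0.27)^1 − 1) × 100% = 27.0%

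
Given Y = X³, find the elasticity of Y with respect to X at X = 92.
Elasticity = 3

Elasticity = (dY/dX) · (X/Y)

dY/dX = 3·X²
At X = 92: dY/dX = 25392, Y = 778688

Elasticity = 25392 · (92 / 778688) = 3

Interpretation: for a small percentage change in X, the percentage change in Y is approximately 3.00 times as large.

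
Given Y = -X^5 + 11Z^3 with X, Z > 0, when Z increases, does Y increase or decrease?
Y increases

Taking the partial derivative:
∂Y/∂Z = 33Z^2

∂Y/∂Z = 33Z^2 > 0 (assuming positive values)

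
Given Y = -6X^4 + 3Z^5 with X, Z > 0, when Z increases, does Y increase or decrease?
Y increases

Taking the partial derivative:
∂Y/∂Z = 15Z^4

∂Y/∂Z = 15Z^4 > 0 (assuming positive values)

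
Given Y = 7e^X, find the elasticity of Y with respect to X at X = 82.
Elasticity = 82

Elasticity = (dY/dX) · (X/Y)

dY/dX = 7·e^X
At X = 82: dY/dX = 7·e^82, Y = 7·e^82

Elasticity = (7·e^82) · (82 / (7·e^82)) = 82

Interpretation: for a small percentage change in X, the percentage change in Y is approximately 82.00 times as large.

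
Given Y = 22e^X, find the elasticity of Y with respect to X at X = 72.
Elasticity = 72

Elasticity = (dY/dX) · (X/Y)

dY/dX = 22·e^X
At X = 72: dY/dX = 22·e^72, Y = 22·e^72

Elasticity = (22·e^72) · (72 / (22·e^72)) = 72

Interpretation: for a small percentage change in X, the percentage change in Y is approximately 72.00 times as large.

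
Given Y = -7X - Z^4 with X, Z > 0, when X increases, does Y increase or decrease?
Y decreases

Taking the partial derivative:
∂Y/∂X = -7

∂Y/∂X = -7 < 0 (assuming positive values)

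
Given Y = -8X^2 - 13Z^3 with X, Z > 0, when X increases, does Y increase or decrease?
Y decreases

Taking the partial derivative:
∂Y/∂X = -16X

∂Y/∂X = -16X < 0 (assuming positive values)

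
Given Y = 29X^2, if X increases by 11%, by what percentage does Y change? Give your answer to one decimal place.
23.2%

For Y = 29X^2:
If X → X(1 + 0.11)
Then Y → Y · (1 + 0.11)^2
     = Y · 1.2321

Percentage change = ((1 + 0.11)^2 − 1) × 100% ≈ 23.2%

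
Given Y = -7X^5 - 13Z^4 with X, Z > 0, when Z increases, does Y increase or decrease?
Y decreases

Taking the partial derivative:
∂Y/∂Z = -52Z^3

∂Y/∂Z = -52Z^3 < 0 (assuming positive values)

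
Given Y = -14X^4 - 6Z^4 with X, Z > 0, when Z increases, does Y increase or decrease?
Y decreases

Taking the partial derivative:
∂Y/∂Z = -24Z^3

∂Y/∂Z = -24Z^3 < 0 (assuming positive values)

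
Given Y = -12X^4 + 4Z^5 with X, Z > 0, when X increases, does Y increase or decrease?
Y decreases

Taking the partial derivative:
∂Y/∂X = -48X^3

∂Y/∂X = -48X^3 < 0 (assuming positive values)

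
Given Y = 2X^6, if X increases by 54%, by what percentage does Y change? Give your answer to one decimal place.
1233.9%

For Y = 2X^6:
If X → X(1 + 0.54)
Then Y → Y · (1 + 0.54)^6
     ≈ Y · 13.3390

Percentage change = ((1 + 0.54)^6 − 1) × 100% ≈ 1233.9%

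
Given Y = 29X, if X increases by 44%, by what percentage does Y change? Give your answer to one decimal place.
44.0%

For Y = 29X:
If X → X(1 + 0.44)
Then Y → Y · (1 + 0.44)^1
     = Y · 1.4400

Percentage change = ((1 + 0.44)^1 − 1) × 100% = 44.0%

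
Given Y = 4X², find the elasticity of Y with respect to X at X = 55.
Elasticity = 2

Elasticity = (dY/dX) · (X/Y)

dY/dX = 8·X
At X = 55: dY/dX = 440, Y = 12100

Elasticity = 440 · (55 / 12100) = 2

Interpretation: for a small percentage change in X, the percentage change in Y is approximately 2.00 times as large.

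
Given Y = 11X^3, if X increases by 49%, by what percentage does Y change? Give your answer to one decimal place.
230.8%

For Y = 11X^3:
If X → X(1 + 0.49)
Then Y → Y · (1 + 0.49)^3
     ≈ Y · 3.3079

Percentage change = ((1 + 0.49)^3 − 1) × 100% ≈ 230.8%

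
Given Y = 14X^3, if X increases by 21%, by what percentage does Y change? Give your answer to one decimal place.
77.2%

For Y = 14X^3:
If X → X(1 + 0.21)
Then Y → Y · (1 + 0.21)^3
     ≈ Y · 1.7716

Percentage change = ((1 + 0.21)^3 − 1) × 100% ≈ 77.2%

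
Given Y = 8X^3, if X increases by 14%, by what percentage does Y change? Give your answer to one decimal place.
48.2%

For Y = 8X^3:
If X → X(1 + 0.14)
Then Y → Y · (1 + 0.14)^3
     ≈ Y · 1.4815

Percentage change = ((1 + 0.14)^3 − 1) × 100% ≈ 48.2%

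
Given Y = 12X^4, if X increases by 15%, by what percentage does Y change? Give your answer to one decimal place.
74.9%

For Y = 12X^4:
If X → X(1 + 0.15)
Then Y → Y · (1 + 0.15)^4
     ≈ Y · 1.7490

Percentage change = ((1 + 0.15)^4 − 1) × 100% ≈ 74.9%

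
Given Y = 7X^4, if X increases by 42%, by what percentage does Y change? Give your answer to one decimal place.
306.6%

For Y = 7X^4:
If X → X(1 + 0.42)
Then Y → Y · (1 + 0.42)^4
     ≈ Y · 4.0659

Percentage change = ((1 + 0.42)^4 − 1) × 100% ≈ 306.6%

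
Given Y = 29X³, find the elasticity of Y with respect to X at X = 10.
Elasticity = 3

Elasticity = (dY/dX) · (X/Y)

dY/dX = 87·X²
At X = 10: dY/dX = 8700, Y = 29000

Elasticity = 8700 · (10 / 29000) = 3

Interpretation: for a small percentage change in X, the percentage change in Y is approximately 3.00 times as large.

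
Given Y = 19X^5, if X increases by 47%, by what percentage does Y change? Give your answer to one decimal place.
586.4%

For Y = 19X^5:
If X → X(1 + 0.47)
Then Y → Y · (1 + 0.47)^5
     ≈ Y · 6.8641

Percentage change = ((1 + 0.47)^5 − 1) × 100% ≈ 586.4%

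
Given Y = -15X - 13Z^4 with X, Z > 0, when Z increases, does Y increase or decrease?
Y decreases

Taking the partial derivative:
∂Y/∂Z = -52Z^3

∂Y/∂Z = -52Z^3 < 0 (assuming positive values)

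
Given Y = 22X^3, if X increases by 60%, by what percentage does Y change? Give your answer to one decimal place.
309.6%

For Y = 22X^3:
If X → X(1 + 0.6)
Then Y → Y · (1 + 0.6)^3
     = Y · 4.0960

Percentage change = ((1 + 0.6)^3 − 1) × 100% = 309.6%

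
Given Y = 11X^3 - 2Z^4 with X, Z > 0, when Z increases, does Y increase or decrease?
Y decreases

Taking the partial derivative:
∂Y/∂Z = -8Z^3

∂Y/∂Z = -8Z^3 < 0 (assuming positive values)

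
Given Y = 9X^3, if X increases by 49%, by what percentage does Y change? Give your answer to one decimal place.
230.8%

For Y = 9X^3:
If X → X(1 + 0.49)
Then Y → Y · (1 + 0.49)^3
     ≈ Y · 3.3079

Percentage change = ((1 + 0.49)^3 − 1) × 100% ≈ 230.8%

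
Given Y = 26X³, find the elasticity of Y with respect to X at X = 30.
Elasticity = 3

Elasticity = (dY/dX) · (X/Y)

dY/dX = 78·X²
At X = 30: dY/dX = 70200, Y = 702000

Elasticity = 70200 · (30 / 702000) = 3

Interpretation: for a small percentage change in X, the percentage change in Y is approximately 3.00 times as large.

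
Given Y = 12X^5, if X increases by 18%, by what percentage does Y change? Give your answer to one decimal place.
128.8%

For Y = 12X^5:
If X → X(1 + 0.18)
Then Y → Y · (1 + 0.18)^5
     ≈ Y · 2.2878

Percentage change = ((1 + 0.18)^5 − 1) × 100% ≈ 128.8%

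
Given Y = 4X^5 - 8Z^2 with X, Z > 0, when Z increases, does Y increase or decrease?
Y decreases

Taking the partial derivative:
∂Y/∂Z = -16Z

∂Y/∂Z = -16Z < 0 (assuming positive values)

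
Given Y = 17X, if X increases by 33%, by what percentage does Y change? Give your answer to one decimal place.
33.0%

For Y = 17X:
If X → X(1 + 0.33)
Then Y → Y · (1 + 0.33)^1
     = Y · 1.3300

Percentage change = ((1 + 0.33)^1 − 1) × 100% = 33.0%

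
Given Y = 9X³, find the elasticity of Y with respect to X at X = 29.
Elasticity = 3

Elasticity = (dY/dX) · (X/Y)

dY/dX = 27·X²
At X = 29: dY/dX = 22707, Y = 219501

Elasticity = 22707 · (29 / 219501) = 3

Interpretation: for a small percentage change in X, the percentage change in Y is approximately 3.00 times as large.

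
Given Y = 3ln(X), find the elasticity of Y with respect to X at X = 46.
Elasticity = 1/ln(46) ≈ 0.2612

Elasticity = (dY/dX) · (X/Y)

dY/dX = 3/X
At X = 46: dY/dX = 3/46, Y = 3·ln(46)

Elasticity = (3/46) · (46 / (3·ln(46))) = 1/ln(46) ≈ 0.2612

Interpretation: for a small percentage change in X, the percentage change in Y is approximately 0.26 times as large.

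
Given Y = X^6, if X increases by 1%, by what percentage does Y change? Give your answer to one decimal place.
6.2%

For Y = X^6:
If X → X(1 + 0.01)
Then Y → Y · (1 + 0.01)^6
     ≈ Y · 1.0615

Percentage change = ((1 + 0.01)^6 − 1) × 100% ≈ 6.2%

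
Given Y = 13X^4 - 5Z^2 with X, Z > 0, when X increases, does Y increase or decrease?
Y increases

Taking the partial derivative:
∂Y/∂X = 52X^3

∂Y/∂X = 52X^3 > 0 (assuming positive values)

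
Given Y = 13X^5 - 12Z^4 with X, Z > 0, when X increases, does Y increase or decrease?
Y increases

Taking the partial derivative:
∂Y/∂X = 65X^4

∂Y/∂X = 65X^4 > 0 (assuming positive values)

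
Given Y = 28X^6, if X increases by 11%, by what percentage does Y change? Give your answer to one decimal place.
87.0%

For Y = 28X^6:
If X → X(1 + 0.11)
Then Y → Y · (1 + 0.11)^6
     ≈ Y · 1.8704

Percentage change = ((1 + 0.11)^6 − 1) × 100% ≈ 87.0%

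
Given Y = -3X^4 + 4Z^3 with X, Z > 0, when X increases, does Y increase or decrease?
Y decreases

Taking the partial derivative:
∂Y/∂X = -12X^3

∂Y/∂X = -12X^3 < 0 (assuming positive values)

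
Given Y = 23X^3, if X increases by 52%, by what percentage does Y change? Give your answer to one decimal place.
251.2%

For Y = 23X^3:
If X → X(1 + 0.52)
Then Y → Y · (1 + 0.52)^3
     ≈ Y · 3.5118

Percentage change = ((1 + 0.52)^3 − 1) × 100% ≈ 251.2%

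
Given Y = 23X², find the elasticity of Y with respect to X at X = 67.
Elasticity = 2

Elasticity = (dY/dX) · (X/Y)

dY/dX = 46·X
At X = 67: dY/dX = 3082, Y = 103247

Elasticity = 3082 · (67 / 103247) = 2

Interpretation: for a small percentage change in X, the percentage change in Y is approximately 2.00 times as large.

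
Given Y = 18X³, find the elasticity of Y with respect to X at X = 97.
Elasticity = 3

Elasticity = (dY/dX) · (X/Y)

dY/dX = 54·X²
At X = 97: dY/dX = 508086, Y = 16428114

Elasticity = 508086 · (97 / 16428114) = 3

Interpretation: for a small percentage change in X, the percentage change in Y is approximately 3.00 times as large.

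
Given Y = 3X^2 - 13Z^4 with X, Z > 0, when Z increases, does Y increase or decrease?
Y decreases

Taking the partial derivative:
∂Y/∂Z = -52Z^3

∂Y/∂Z = -52Z^3 < 0 (assuming positive values)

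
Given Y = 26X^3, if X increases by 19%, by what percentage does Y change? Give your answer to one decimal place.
68.5%

For Y = 26X^3:
If X → X(1 + 0.19)
Then Y → Y · (1 + 0.19)^3
     ≈ Y · 1.6852

Percentage change = ((1 + 0.19)^3 − 1) × 100% ≈ 68.5%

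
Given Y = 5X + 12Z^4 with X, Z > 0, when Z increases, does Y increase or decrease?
Y increases

Taking the partial derivative:
∂Y/∂Z = 48Z^3

∂Y/∂Z = 48Z^3 > 0 (assuming positive values)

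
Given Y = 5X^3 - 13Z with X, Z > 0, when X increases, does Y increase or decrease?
Y increases

Taking the partial derivative:
∂Y/∂X = 15X^2

∂Y/∂X = 15X^2 > 0 (assuming positive values)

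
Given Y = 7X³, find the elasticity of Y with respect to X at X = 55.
Elasticity = 3

Elasticity = (dY/dX) · (X/Y)

dY/dX = 21·X²
At X = 55: dY/dX = 63525, Y = 1164625

Elasticity = 63525 · (55 / 1164625) = 3

Interpretation: for a small percentage change in X, the percentage change in Y is approximately 3.00 times as large.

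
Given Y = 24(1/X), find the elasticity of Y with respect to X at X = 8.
Elasticity = -1

Elasticity = (dY/dX) · (X/Y)

dY/dX = -24/X²
At X = 8: dY/dX = -3/8, Y = 3

Elasticity = (-3/8) · (8 / 3) = -1

Interpretation: for a small percentage change in X, the percentage change in Y is approximately -1.00 times as large.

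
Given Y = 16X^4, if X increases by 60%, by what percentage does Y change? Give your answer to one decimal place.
555.4%

For Y = 16X^4:
If X → X(1 + 0.6)
Then Y → Y · (1 + 0.6)^4
     = Y · 6.5536

Percentage change = ((1 + 0.6)^4 − 1) × 100% ≈ 555.4%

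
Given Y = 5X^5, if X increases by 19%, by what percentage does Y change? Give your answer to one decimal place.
138.6%

For Y = 5X^5:
If X → X(1 + 0.19)
Then Y → Y · (1 + 0.19)^5
     ≈ Y · 2.3864

Percentage change = ((1 + 0.19)^5 − 1) × 100% ≈ 138.6%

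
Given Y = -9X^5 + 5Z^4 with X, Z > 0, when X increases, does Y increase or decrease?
Y decreases

Taking the partial derivative:
∂Y/∂X = -45X^4

∂Y/∂X = -45X^4 < 0 (assuming positive values)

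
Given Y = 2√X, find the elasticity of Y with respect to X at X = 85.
Elasticity = 1/2

Elasticity = (dY/dX) · (X/Y)

dY/dX = 1/√X
At X = 85: dY/dX = √85/85, Y = 2·√85

Elasticity = (√85/85) · (85 / (2·√85)) = 1/2

Interpretation: for a small percentage change in X, the percentage change in Y is approximately 0.50 times as large.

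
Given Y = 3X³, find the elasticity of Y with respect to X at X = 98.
Elasticity = 3

Elasticity = (dY/dX) · (X/Y)

dY/dX = 9·X²
At X = 98: dY/dX = 86436, Y = 2823576

Elasticity = 86436 · (98 / 2823576) = 3

Interpretation: for a small percentage change in X, the percentage change in Y is approximately 3.00 times as large.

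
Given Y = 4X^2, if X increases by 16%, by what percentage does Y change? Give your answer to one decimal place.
34.6%

For Y = 4X^2:
If X → X(1 + 0.16)
Then Y → Y · (1 + 0.16)^2
     = Y · 1.3456

Percentage change = ((1 + 0.16)^2 − 1) × 100% ≈ 34.6%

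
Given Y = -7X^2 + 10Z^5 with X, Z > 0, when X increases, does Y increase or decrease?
Y decreases

Taking the partial derivative:
∂Y/∂X = -14X

∂Y/∂X = -14X < 0 (assuming positive values)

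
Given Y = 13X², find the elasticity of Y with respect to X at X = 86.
Elasticity = 2

Elasticity = (dY/dX) · (X/Y)

dY/dX = 26·X
At X = 86: dY/dX = 2236, Y = 96148

Elasticity = 2236 · (86 / 96148) = 2

Interpretation: for a small percentage change in X, the percentage change in Y is approximately 2.00 times as large.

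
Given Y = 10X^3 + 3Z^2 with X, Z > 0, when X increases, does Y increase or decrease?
Y increases

Taking the partial derivative:
∂Y/∂X = 30X^2

∂Y/∂X = 30X^2 > 0 (assuming positive values)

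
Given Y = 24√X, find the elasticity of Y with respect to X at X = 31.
Elasticity = 1/2

Elasticity = (dY/dX) · (X/Y)

dY/dX = 12/√X
At X = 31: dY/dX = 12·√31/31, Y = 24·√31

Elasticity = (12·√31/31) · (31 / (24·√31)) = 1/2

Interpretation: for a small percentage change in X, the percentage change in Y is approximately 0.50 times as large.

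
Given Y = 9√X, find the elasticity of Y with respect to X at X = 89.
Elasticity = 1/2

Elasticity = (dY/dX) · (X/Y)

dY/dX = 9/(2·√X)
At X = 89: dY/dX = 9·√89/178, Y = 9·√89

Elasticity = (9·√89/178) · (89 / (9·√89)) = 1/2

Interpretation: for a small percentage change in X, the percentage change in Y is approximately 0.50 times as large.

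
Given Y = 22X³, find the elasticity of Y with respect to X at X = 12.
Elasticity = 3

Elasticity = (dY/dX) · (X/Y)

dY/dX = 66·X²
At X = 12: dY/dX = 9504, Y = 38016

Elasticity = 9504 · (12 / 38016) = 3

Interpretation: for a small percentage change in X, the percentage change in Y is approximately 3.00 times as large.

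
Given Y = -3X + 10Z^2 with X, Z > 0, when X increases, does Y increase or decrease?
Y decreases

Taking the partial derivative:
∂Y/∂X = -3

∂Y/∂X = -3 < 0 (assuming positive values)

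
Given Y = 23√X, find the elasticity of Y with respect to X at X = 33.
Elasticity = 1/2

Elasticity = (dY/dX) · (X/Y)

dY/dX = 23/(2·√X)
At X = 33: dY/dX = 23·√33/66, Y = 23·√33

Elasticity = (23·√33/66) · (33 / (23·√33)) = 1/2

Interpretation: for a small percentage change in X, the percentage change in Y is approximately 0.50 times as large.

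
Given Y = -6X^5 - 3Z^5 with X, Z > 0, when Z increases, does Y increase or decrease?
Y decreases

Taking the partial derivative:
∂Y/∂Z = -15Z^4

∂Y/∂Z = -15Z^4 < 0 (assuming positive values)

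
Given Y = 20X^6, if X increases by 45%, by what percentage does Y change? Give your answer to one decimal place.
829.4%

For Y = 20X^6:
If X → X(1 + 0.45)
Then Y → Y · (1 + 0.45)^6
     ≈ Y · 9.2941

Percentage change = ((1 + 0.45)^6 − 1) × 100% ≈ 829.4%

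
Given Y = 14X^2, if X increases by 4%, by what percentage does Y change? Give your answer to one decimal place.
8.2%

For Y = 14X^2:
If X → X(1 + 0.04)
Then Y → Y · (1 + 0.04)^2
     = Y · 1.0816

Percentage change = ((1 + 0.04)^2 − 1) × 100% ≈ 8.2%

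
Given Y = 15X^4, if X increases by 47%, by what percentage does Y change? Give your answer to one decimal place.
366.9%

For Y = 15X^4:
If X → X(1 + 0.47)
Then Y → Y · (1 + 0.47)^4
     ≈ Y · 4.6695

Percentage change = ((1 + 0.47)^4 − 1) × 100% ≈ 366.9%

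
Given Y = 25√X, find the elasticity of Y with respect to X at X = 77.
Elasticity = 1/2

Elasticity = (dY/dX) · (X/Y)

dY/dX = 25/(2·√X)
At X = 77: dY/dX = 25·√77/154, Y = 25·√77

Elasticity = (25·√77/154) · (77 / (25·√77)) = 1/2

Interpretation: for a small percentage change in X, the percentage change in Y is approximately 0.50 times as large.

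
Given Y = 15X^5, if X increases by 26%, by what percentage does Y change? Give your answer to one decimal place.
217.6%

For Y = 15X^5:
If X → X(1 + 0.26)
Then Y → Y · (1 + 0.26)^5
     ≈ Y · 3.1758

Percentage change = ((1 + 0.26)^5 − 1) × 100% ≈ 217.6%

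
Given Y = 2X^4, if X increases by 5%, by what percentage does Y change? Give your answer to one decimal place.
21.6%

For Y = 2X^4:
If X → X(1 + 0.05)
Then Y → Y · (1 + 0.05)^4
     ≈ Y · 1.2155

Percentage change = ((1 + 0.05)^4 − 1) × 100% ≈ 21.6%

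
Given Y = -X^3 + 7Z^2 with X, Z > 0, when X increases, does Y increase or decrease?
Y decreases

Taking the partial derivative:
∂Y/∂X = -3X^2

∂Y/∂X = -3X^2 < 0 (assuming positive values)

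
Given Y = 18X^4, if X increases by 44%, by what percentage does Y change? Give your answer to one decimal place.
330.0%

For Y = 18X^4:
If X → X(1 + 0.44)
Then Y → Y · (1 + 0.44)^4
     ≈ Y · 4.2998

Percentage change = ((1 + 0.44)^4 − 1) × 100% ≈ 330.0%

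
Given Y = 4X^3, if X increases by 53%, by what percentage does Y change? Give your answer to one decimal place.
258.2%

For Y = 4X^3:
If X → X(1 + 0.53)
Then Y → Y · (1 + 0.53)^3
     ≈ Y · 3.5816

Percentage change = ((1 + 0.53)^3 − 1) × 100% ≈ 258.2%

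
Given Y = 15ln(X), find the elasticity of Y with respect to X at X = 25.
Elasticity = 1/ln(25) ≈ 0.3107

Elasticity = (dY/dX) · (X/Y)

dY/dX = 15/X
At X = 25: dY/dX = 3/5, Y = 15·ln(25)

Elasticity = (3/5) · (25 / (15·ln(25))) = 1/ln(25) ≈ 0.3107

Interpretation: for a small percentage change in X, the percentage change in Y is approximately 0.31 times as large.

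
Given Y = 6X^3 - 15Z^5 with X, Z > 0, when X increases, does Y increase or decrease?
Y increases

Taking the partial derivative:
∂Y/∂X = 18X^2

∂Y/∂X = 18X^2 > 0 (assuming positive values)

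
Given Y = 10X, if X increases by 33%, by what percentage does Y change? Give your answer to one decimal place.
33.0%

For Y = 10X:
If X → X(1 + 0.33)
Then Y → Y · (1 + 0.33)^1
     = Y · 1.3300

Percentage change = ((1 + 0.33)^1 − 1) × 100% = 33.0%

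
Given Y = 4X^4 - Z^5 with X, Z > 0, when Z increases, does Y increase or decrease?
Y decreases

Taking the partial derivative:
∂Y/∂Z = -5Z^4

∂Y/∂Z = -5Z^4 < 0 (assuming positive values)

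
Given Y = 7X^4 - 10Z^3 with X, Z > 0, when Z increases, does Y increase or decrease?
Y decreases

Taking the partial derivative:
∂Y/∂Z = -30Z^2

∂Y/∂Z = -30Z^2 < 0 (assuming positive values)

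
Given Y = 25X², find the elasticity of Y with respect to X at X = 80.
Elasticity = 2

Elasticity = (dY/dX) · (X/Y)

dY/dX = 50·X
At X = 80: dY/dX = 4000, Y = 160000

Elasticity = 4000 · (80 / 160000) = 2

Interpretation: for a small percentage change in X, the percentage change in Y is approximately 2.00 times as large.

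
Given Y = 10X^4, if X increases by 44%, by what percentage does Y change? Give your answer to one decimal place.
330.0%

For Y = 10X^4:
If X → X(1 + 0.44)
Then Y → Y · (1 + 0.44)^4
     ≈ Y · 4.2998

Percentage change = ((1 + 0.44)^4 − 1) × 100% ≈ 330.0%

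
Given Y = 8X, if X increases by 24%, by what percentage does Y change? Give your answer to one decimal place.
24.0%

For Y = 8X:
If X → X(1 + 0.24)
Then Y → Y · (1 + 0.24)^1
     = Y · 1.2400

Percentage change = ((1 + 0.24)^1 − 1) × 100% = 24.0%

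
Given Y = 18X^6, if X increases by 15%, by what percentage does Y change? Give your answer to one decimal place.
131.3%

For Y = 18X^6:
If X → X(1 + 0.15)
Then Y → Y · (1 + 0.15)^6
     ≈ Y · 2.3131

Percentage change = ((1 + 0.15)^6 − 1) × 100% ≈ 131.3%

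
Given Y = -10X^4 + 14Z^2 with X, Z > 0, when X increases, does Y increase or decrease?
Y decreases

Taking the partial derivative:
∂Y/∂X = -40X^3

∂Y/∂X = -40X^3 < 0 (assuming positive values)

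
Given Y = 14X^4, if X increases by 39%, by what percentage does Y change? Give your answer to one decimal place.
273.3%

For Y = 14X^4:
If X → X(1 + 0.39)
Then Y → Y · (1 + 0.39)^4
     ≈ Y · 3.7330

Percentage change = ((1 + 0.39)^4 − 1) × 100% ≈ 273.3%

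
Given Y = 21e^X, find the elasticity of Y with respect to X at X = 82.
Elasticity = 82

Elasticity = (dY/dX) · (X/Y)

dY/dX = 21·e^X
At X = 82: dY/dX = 21·e^82, Y = 21·e^82

Elasticity = (21·e^82) · (82 / (21·e^82)) = 82

Interpretation: for a small percentage change in X, the percentage change in Y is approximately 82.00 times as large.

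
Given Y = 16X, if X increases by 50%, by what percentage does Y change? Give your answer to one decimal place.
50.0%

For Y = 16X:
If X → X(1 + 0.5)
Then Y → Y · (1 + 0.5)^1
     = Y · 1.5000

Percentage change = ((1 + 0.5)^1 − 1) × 100% = 50.0%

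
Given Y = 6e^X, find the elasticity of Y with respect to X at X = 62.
Elasticity = 62

Elasticity = (dY/dX) · (X/Y)

dY/dX = 6·e^X
At X = 62: dY/dX = 6·e^62, Y = 6·e^62

Elasticity = (6·e^62) · (62 / (6·e^62)) = 62

Interpretation: for a small percentage change in X, the percentage change in Y is approximately 62.00 times as large.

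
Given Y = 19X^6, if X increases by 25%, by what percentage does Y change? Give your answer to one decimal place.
281.5%

For Y = 19X^6:
If X → X(1 + 0.25)
Then Y → Y · (1 + 0.25)^6
     ≈ Y · 3.8147

Percentage change = ((1 + 0.25)^6 − 1) × 100% ≈ 281.5%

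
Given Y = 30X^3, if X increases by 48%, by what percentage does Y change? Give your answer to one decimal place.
224.2%

For Y = 30X^3:
If X → X(1 + 0.48)
Then Y → Y · (1 + 0.48)^3
     ≈ Y · 3.2418

Percentage change = ((1 + 0.48)^3 − 1) × 100% ≈ 224.2%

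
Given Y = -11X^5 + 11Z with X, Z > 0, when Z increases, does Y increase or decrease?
Y increases

Taking the partial derivative:
∂Y/∂Z = 11

∂Y/∂Z = 11 > 0 (assuming positive values)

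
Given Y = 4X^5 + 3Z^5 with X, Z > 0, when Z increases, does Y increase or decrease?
Y increases

Taking the partial derivative:
∂Y/∂Z = 15Z^4

∂Y/∂Z = 15Z^4 > 0 (assuming positive values)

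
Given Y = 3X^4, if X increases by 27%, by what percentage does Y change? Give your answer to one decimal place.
160.1%

For Y = 3X^4:
If X → X(1 + 0.27)
Then Y → Y · (1 + 0.27)^4
     ≈ Y · 2.6014

Percentage change = ((1 + 0.27)^4 − 1) × 100% ≈ 160.1%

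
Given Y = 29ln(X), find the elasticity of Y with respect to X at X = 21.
Elasticity = 1/ln(21) ≈ 0.3285

Elasticity = (dY/dX) · (X/Y)

dY/dX = 29/X
At X = 21: dY/dX = 29/21, Y = 29·ln(21)

Elasticity = (29/21) · (21 / (29·ln(21))) = 1/ln(21) ≈ 0.3285

Interpretation: for a small percentage change in X, the percentage change in Y is approximately 0.33 times as large.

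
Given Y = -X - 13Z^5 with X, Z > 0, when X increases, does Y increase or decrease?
Y decreases

Taking the partial derivative:
∂Y/∂X = -1

∂Y/∂X = -1 < 0 (assuming positive values)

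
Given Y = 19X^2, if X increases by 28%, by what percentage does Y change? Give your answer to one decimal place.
63.8%

For Y = 19X^2:
If X → X(1 + 0.28)
Then Y → Y · (1 + 0.28)^2
     = Y · 1.6384

Percentage change = ((1 + 0.28)^2 − 1) × 100% ≈ 63.8%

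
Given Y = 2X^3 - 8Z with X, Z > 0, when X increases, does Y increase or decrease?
Y increases

Taking the partial derivative:
∂Y/∂X = 6X^2

∂Y/∂X = 6X^2 > 0 (assuming positive values)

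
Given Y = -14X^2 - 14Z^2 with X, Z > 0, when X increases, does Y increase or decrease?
Y decreases

Taking the partial derivative:
∂Y/∂X = -28X

∂Y/∂X = -28X < 0 (assuming positive values)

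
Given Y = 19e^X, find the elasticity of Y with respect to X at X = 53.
Elasticity = 53

Elasticity = (dY/dX) · (X/Y)

dY/dX = 19·e^X
At X = 53: dY/dX = 19·e^53, Y = 19·e^53

Elasticity = (19·e^53) · (53 / (19·e^53)) = 53

Interpretation: for a small percentage change in X, the percentage change in Y is approximately 53.00 times as large.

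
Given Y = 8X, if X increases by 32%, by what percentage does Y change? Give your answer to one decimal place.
32.0%

For Y = 8X:
If X → X(1 + 0.32)
Then Y → Y · (1 + 0.32)^1
     = Y · 1.3200

Percentage change = ((1 + 0.32)^1 − 1) × 100% = 32.0%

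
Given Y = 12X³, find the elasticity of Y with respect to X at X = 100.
Elasticity = 3

Elasticity = (dY/dX) · (X/Y)

dY/dX = 36·X²
At X = 100: dY/dX = 360000, Y = 12000000

Elasticity = 360000 · (100 / 12000000) = 3

Interpretation: for a small percentage change in X, the percentage change in Y is approximately 3.00 times as large.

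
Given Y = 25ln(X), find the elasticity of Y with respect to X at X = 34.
Elasticity = 1/ln(34) ≈ 0.2836

Elasticity = (dY/dX) · (X/Y)

dY/dX = 25/X
At X = 34: dY/dX = 25/34, Y = 25·ln(34)

Elasticity = (25/34) · (34 / (25·ln(34))) = 1/ln(34) ≈ 0.2836

Interpretation: for a small percentage change in X, the percentage change in Y is approximately 0.28 times as large.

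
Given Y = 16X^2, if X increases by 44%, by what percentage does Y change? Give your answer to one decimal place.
107.4%

For Y = 16X^2:
If X → X(1 + 0.44)
Then Y → Y · (1 + 0.44)^2
     = Y · 2.0736

Percentage change = ((1 + 0.44)^2 − 1) × 100% ≈ 107.4%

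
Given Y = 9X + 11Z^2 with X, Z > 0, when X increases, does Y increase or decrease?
Y increases

Taking the partial derivative:
∂Y/∂X = 9

∂Y/∂X = 9 > 0 (assuming positive values)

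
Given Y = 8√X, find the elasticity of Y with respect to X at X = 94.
Elasticity = 1/2

Elasticity = (dY/dX) · (X/Y)

dY/dX = 4/√X
At X = 94: dY/dX = 2·√94/47, Y = 8·√94

Elasticity = (2·√94/47) · (94 / (8·√94)) = 1/2

Interpretation: for a small percentage change in X, the percentage change in Y is approximately 0.50 times as large.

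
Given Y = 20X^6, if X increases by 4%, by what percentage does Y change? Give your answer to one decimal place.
26.5%

For Y = 20X^6:
If X → X(1 + 0.04)
Then Y → Y · (1 + 0.04)^6
     ≈ Y · 1.2653

Percentage change = ((1 + 0.04)^6 − 1) × 100% ≈ 26.5%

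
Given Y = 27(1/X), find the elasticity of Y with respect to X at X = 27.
Elasticity = -1

Elasticity = (dY/dX) · (X/Y)

dY/dX = -27/X²
At X = 27: dY/dX = -1/27, Y = 1

Elasticity = (-1/27) · (27 / 1) = -1

Interpretation: for a small percentage change in X, the percentage change in Y is approximately -1.00 times as large.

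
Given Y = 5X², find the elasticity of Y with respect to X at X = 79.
Elasticity = 2

Elasticity = (dY/dX) · (X/Y)

dY/dX = 10·X
At X = 79: dY/dX = 790, Y = 31205

Elasticity = 790 · (79 / 31205) = 2

Interpretation: for a small percentage change in X, the percentage change in Y is approximately 2.00 times as large.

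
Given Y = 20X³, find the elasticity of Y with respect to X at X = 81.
Elasticity = 3

Elasticity = (dY/dX) · (X/Y)

dY/dX = 60·X²
At X = 81: dY/dX = 393660, Y = 10628820

Elasticity = 393660 · (81 / 10628820) = 3

Interpretation: for a small percentage change in X, the percentage change in Y is approximately 3.00 times as large.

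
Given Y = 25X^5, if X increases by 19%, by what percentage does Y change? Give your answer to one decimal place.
138.6%

For Y = 25X^5:
If X → X(1 + 0.19)
Then Y → Y · (1 + 0.19)^5
     ≈ Y · 2.3864

Percentage change = ((1 + 0.19)^5 − 1) × 100% ≈ 138.6%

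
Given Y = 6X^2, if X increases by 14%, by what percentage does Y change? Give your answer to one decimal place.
30.0%

For Y = 6X^2:
If X → X(1 + 0.14)
Then Y → Y · (1 + 0.14)^2
     = Y · 1.2996

Percentage change = ((1 + 0.14)^2 − 1) × 100% ≈ 30.0%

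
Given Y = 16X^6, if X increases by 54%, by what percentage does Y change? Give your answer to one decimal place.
1233.9%

For Y = 16X^6:
If X → X(1 + 0.54)
Then Y → Y · (1 + 0.54)^6
     ≈ Y · 13.3390

Percentage change = ((1 + 0.54)^6 − 1) × 100% ≈ 1233.9%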